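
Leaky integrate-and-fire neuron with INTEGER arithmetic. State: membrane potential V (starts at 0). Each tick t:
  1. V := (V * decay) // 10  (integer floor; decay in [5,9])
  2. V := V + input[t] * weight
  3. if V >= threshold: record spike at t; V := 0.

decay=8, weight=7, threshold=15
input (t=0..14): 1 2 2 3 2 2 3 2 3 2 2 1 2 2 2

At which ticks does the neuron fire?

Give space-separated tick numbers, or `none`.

t=0: input=1 -> V=7
t=1: input=2 -> V=0 FIRE
t=2: input=2 -> V=14
t=3: input=3 -> V=0 FIRE
t=4: input=2 -> V=14
t=5: input=2 -> V=0 FIRE
t=6: input=3 -> V=0 FIRE
t=7: input=2 -> V=14
t=8: input=3 -> V=0 FIRE
t=9: input=2 -> V=14
t=10: input=2 -> V=0 FIRE
t=11: input=1 -> V=7
t=12: input=2 -> V=0 FIRE
t=13: input=2 -> V=14
t=14: input=2 -> V=0 FIRE

Answer: 1 3 5 6 8 10 12 14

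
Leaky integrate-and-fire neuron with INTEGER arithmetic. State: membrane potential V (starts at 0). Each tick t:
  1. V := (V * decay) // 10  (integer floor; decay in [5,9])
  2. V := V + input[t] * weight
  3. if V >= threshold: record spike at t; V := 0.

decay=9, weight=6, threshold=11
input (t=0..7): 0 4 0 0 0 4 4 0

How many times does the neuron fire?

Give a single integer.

t=0: input=0 -> V=0
t=1: input=4 -> V=0 FIRE
t=2: input=0 -> V=0
t=3: input=0 -> V=0
t=4: input=0 -> V=0
t=5: input=4 -> V=0 FIRE
t=6: input=4 -> V=0 FIRE
t=7: input=0 -> V=0

Answer: 3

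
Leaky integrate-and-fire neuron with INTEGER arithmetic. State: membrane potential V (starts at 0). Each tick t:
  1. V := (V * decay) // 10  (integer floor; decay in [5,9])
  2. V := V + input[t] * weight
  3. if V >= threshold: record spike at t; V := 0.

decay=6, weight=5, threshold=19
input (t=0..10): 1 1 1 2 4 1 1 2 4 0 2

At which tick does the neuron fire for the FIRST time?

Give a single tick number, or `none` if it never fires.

t=0: input=1 -> V=5
t=1: input=1 -> V=8
t=2: input=1 -> V=9
t=3: input=2 -> V=15
t=4: input=4 -> V=0 FIRE
t=5: input=1 -> V=5
t=6: input=1 -> V=8
t=7: input=2 -> V=14
t=8: input=4 -> V=0 FIRE
t=9: input=0 -> V=0
t=10: input=2 -> V=10

Answer: 4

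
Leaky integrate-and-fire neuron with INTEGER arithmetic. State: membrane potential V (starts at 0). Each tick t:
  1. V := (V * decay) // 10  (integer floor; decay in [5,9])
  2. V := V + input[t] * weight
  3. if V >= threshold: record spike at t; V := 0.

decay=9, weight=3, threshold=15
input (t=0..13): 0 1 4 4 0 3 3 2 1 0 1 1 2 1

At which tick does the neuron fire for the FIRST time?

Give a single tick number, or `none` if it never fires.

t=0: input=0 -> V=0
t=1: input=1 -> V=3
t=2: input=4 -> V=14
t=3: input=4 -> V=0 FIRE
t=4: input=0 -> V=0
t=5: input=3 -> V=9
t=6: input=3 -> V=0 FIRE
t=7: input=2 -> V=6
t=8: input=1 -> V=8
t=9: input=0 -> V=7
t=10: input=1 -> V=9
t=11: input=1 -> V=11
t=12: input=2 -> V=0 FIRE
t=13: input=1 -> V=3

Answer: 3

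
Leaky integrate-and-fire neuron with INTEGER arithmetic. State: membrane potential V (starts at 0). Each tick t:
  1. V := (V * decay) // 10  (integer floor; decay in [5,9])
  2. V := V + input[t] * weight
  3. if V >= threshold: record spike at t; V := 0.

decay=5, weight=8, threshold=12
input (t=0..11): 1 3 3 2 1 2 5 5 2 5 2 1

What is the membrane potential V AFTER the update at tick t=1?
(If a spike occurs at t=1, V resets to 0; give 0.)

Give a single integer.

Answer: 0

Derivation:
t=0: input=1 -> V=8
t=1: input=3 -> V=0 FIRE
t=2: input=3 -> V=0 FIRE
t=3: input=2 -> V=0 FIRE
t=4: input=1 -> V=8
t=5: input=2 -> V=0 FIRE
t=6: input=5 -> V=0 FIRE
t=7: input=5 -> V=0 FIRE
t=8: input=2 -> V=0 FIRE
t=9: input=5 -> V=0 FIRE
t=10: input=2 -> V=0 FIRE
t=11: input=1 -> V=8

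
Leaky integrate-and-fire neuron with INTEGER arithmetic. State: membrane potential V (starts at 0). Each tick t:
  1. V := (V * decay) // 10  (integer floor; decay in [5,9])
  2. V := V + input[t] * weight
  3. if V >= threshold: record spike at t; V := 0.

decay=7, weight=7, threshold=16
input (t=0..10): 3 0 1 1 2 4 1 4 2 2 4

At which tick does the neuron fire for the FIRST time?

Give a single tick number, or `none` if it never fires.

t=0: input=3 -> V=0 FIRE
t=1: input=0 -> V=0
t=2: input=1 -> V=7
t=3: input=1 -> V=11
t=4: input=2 -> V=0 FIRE
t=5: input=4 -> V=0 FIRE
t=6: input=1 -> V=7
t=7: input=4 -> V=0 FIRE
t=8: input=2 -> V=14
t=9: input=2 -> V=0 FIRE
t=10: input=4 -> V=0 FIRE

Answer: 0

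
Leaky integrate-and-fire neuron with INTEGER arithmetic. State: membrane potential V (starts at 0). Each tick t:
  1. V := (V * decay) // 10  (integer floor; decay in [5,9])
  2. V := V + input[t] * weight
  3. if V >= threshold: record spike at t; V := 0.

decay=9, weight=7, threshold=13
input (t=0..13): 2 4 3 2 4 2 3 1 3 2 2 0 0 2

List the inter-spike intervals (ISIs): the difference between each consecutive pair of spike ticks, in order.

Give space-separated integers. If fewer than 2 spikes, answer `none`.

Answer: 1 1 1 1 1 1 2 1 1 3

Derivation:
t=0: input=2 -> V=0 FIRE
t=1: input=4 -> V=0 FIRE
t=2: input=3 -> V=0 FIRE
t=3: input=2 -> V=0 FIRE
t=4: input=4 -> V=0 FIRE
t=5: input=2 -> V=0 FIRE
t=6: input=3 -> V=0 FIRE
t=7: input=1 -> V=7
t=8: input=3 -> V=0 FIRE
t=9: input=2 -> V=0 FIRE
t=10: input=2 -> V=0 FIRE
t=11: input=0 -> V=0
t=12: input=0 -> V=0
t=13: input=2 -> V=0 FIRE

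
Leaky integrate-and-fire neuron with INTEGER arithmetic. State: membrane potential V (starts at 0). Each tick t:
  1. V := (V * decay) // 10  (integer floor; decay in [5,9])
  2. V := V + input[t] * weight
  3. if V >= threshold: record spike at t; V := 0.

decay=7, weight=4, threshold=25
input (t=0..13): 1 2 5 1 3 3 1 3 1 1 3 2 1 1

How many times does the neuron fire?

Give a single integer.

t=0: input=1 -> V=4
t=1: input=2 -> V=10
t=2: input=5 -> V=0 FIRE
t=3: input=1 -> V=4
t=4: input=3 -> V=14
t=5: input=3 -> V=21
t=6: input=1 -> V=18
t=7: input=3 -> V=24
t=8: input=1 -> V=20
t=9: input=1 -> V=18
t=10: input=3 -> V=24
t=11: input=2 -> V=24
t=12: input=1 -> V=20
t=13: input=1 -> V=18

Answer: 1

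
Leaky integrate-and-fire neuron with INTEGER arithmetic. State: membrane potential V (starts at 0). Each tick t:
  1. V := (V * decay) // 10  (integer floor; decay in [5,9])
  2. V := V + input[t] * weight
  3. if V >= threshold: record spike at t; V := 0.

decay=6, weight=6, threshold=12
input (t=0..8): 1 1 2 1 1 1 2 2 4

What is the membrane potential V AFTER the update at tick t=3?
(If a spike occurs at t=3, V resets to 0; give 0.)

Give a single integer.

Answer: 6

Derivation:
t=0: input=1 -> V=6
t=1: input=1 -> V=9
t=2: input=2 -> V=0 FIRE
t=3: input=1 -> V=6
t=4: input=1 -> V=9
t=5: input=1 -> V=11
t=6: input=2 -> V=0 FIRE
t=7: input=2 -> V=0 FIRE
t=8: input=4 -> V=0 FIRE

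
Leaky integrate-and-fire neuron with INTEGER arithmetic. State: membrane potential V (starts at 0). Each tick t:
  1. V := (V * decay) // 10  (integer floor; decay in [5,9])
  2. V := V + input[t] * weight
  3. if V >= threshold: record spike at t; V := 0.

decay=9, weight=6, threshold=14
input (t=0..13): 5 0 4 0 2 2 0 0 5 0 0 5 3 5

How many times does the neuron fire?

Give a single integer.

Answer: 7

Derivation:
t=0: input=5 -> V=0 FIRE
t=1: input=0 -> V=0
t=2: input=4 -> V=0 FIRE
t=3: input=0 -> V=0
t=4: input=2 -> V=12
t=5: input=2 -> V=0 FIRE
t=6: input=0 -> V=0
t=7: input=0 -> V=0
t=8: input=5 -> V=0 FIRE
t=9: input=0 -> V=0
t=10: input=0 -> V=0
t=11: input=5 -> V=0 FIRE
t=12: input=3 -> V=0 FIRE
t=13: input=5 -> V=0 FIRE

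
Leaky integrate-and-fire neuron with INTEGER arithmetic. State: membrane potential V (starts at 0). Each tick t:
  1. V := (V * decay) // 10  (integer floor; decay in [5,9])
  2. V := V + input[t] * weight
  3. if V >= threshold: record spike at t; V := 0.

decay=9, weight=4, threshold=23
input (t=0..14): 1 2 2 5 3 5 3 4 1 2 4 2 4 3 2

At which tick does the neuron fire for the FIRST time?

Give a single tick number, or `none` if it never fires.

Answer: 3

Derivation:
t=0: input=1 -> V=4
t=1: input=2 -> V=11
t=2: input=2 -> V=17
t=3: input=5 -> V=0 FIRE
t=4: input=3 -> V=12
t=5: input=5 -> V=0 FIRE
t=6: input=3 -> V=12
t=7: input=4 -> V=0 FIRE
t=8: input=1 -> V=4
t=9: input=2 -> V=11
t=10: input=4 -> V=0 FIRE
t=11: input=2 -> V=8
t=12: input=4 -> V=0 FIRE
t=13: input=3 -> V=12
t=14: input=2 -> V=18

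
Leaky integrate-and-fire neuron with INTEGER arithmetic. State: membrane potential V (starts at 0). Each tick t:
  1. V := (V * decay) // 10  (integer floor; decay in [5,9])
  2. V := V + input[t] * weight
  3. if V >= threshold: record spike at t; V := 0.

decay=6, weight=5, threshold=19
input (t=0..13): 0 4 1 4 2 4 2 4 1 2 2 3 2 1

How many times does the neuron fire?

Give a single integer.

Answer: 5

Derivation:
t=0: input=0 -> V=0
t=1: input=4 -> V=0 FIRE
t=2: input=1 -> V=5
t=3: input=4 -> V=0 FIRE
t=4: input=2 -> V=10
t=5: input=4 -> V=0 FIRE
t=6: input=2 -> V=10
t=7: input=4 -> V=0 FIRE
t=8: input=1 -> V=5
t=9: input=2 -> V=13
t=10: input=2 -> V=17
t=11: input=3 -> V=0 FIRE
t=12: input=2 -> V=10
t=13: input=1 -> V=11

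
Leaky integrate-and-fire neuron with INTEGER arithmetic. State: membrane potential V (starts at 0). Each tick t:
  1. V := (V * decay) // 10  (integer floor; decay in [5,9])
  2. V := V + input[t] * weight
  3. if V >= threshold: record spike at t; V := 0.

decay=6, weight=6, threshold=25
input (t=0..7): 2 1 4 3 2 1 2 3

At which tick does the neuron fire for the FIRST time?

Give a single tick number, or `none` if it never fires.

Answer: 2

Derivation:
t=0: input=2 -> V=12
t=1: input=1 -> V=13
t=2: input=4 -> V=0 FIRE
t=3: input=3 -> V=18
t=4: input=2 -> V=22
t=5: input=1 -> V=19
t=6: input=2 -> V=23
t=7: input=3 -> V=0 FIRE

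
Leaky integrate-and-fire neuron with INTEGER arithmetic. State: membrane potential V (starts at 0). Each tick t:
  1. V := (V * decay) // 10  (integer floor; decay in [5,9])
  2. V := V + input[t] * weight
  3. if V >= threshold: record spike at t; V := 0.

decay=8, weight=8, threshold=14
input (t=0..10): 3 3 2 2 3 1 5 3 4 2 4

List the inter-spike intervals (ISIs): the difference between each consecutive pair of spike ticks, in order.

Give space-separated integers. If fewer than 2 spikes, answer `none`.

t=0: input=3 -> V=0 FIRE
t=1: input=3 -> V=0 FIRE
t=2: input=2 -> V=0 FIRE
t=3: input=2 -> V=0 FIRE
t=4: input=3 -> V=0 FIRE
t=5: input=1 -> V=8
t=6: input=5 -> V=0 FIRE
t=7: input=3 -> V=0 FIRE
t=8: input=4 -> V=0 FIRE
t=9: input=2 -> V=0 FIRE
t=10: input=4 -> V=0 FIRE

Answer: 1 1 1 1 2 1 1 1 1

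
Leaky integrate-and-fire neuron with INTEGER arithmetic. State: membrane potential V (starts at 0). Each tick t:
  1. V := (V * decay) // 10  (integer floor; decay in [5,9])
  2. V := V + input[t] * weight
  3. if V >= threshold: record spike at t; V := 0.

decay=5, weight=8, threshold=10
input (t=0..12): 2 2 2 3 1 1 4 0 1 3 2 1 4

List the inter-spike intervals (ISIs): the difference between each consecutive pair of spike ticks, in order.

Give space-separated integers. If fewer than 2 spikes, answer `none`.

Answer: 1 1 1 2 1 3 1 2

Derivation:
t=0: input=2 -> V=0 FIRE
t=1: input=2 -> V=0 FIRE
t=2: input=2 -> V=0 FIRE
t=3: input=3 -> V=0 FIRE
t=4: input=1 -> V=8
t=5: input=1 -> V=0 FIRE
t=6: input=4 -> V=0 FIRE
t=7: input=0 -> V=0
t=8: input=1 -> V=8
t=9: input=3 -> V=0 FIRE
t=10: input=2 -> V=0 FIRE
t=11: input=1 -> V=8
t=12: input=4 -> V=0 FIRE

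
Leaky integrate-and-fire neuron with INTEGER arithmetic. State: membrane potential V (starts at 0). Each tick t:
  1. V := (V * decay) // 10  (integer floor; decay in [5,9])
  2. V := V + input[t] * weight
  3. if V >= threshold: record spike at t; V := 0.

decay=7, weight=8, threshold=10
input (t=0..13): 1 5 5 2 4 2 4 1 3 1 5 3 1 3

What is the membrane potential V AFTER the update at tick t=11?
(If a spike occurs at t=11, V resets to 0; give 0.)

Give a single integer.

Answer: 0

Derivation:
t=0: input=1 -> V=8
t=1: input=5 -> V=0 FIRE
t=2: input=5 -> V=0 FIRE
t=3: input=2 -> V=0 FIRE
t=4: input=4 -> V=0 FIRE
t=5: input=2 -> V=0 FIRE
t=6: input=4 -> V=0 FIRE
t=7: input=1 -> V=8
t=8: input=3 -> V=0 FIRE
t=9: input=1 -> V=8
t=10: input=5 -> V=0 FIRE
t=11: input=3 -> V=0 FIRE
t=12: input=1 -> V=8
t=13: input=3 -> V=0 FIRE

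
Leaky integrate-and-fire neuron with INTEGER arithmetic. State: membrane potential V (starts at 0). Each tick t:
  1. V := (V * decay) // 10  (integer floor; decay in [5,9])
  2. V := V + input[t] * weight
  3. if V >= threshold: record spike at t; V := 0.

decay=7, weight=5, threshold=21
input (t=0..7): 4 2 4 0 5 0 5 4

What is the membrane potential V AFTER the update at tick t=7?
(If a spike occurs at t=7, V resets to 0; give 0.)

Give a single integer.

t=0: input=4 -> V=20
t=1: input=2 -> V=0 FIRE
t=2: input=4 -> V=20
t=3: input=0 -> V=14
t=4: input=5 -> V=0 FIRE
t=5: input=0 -> V=0
t=6: input=5 -> V=0 FIRE
t=7: input=4 -> V=20

Answer: 20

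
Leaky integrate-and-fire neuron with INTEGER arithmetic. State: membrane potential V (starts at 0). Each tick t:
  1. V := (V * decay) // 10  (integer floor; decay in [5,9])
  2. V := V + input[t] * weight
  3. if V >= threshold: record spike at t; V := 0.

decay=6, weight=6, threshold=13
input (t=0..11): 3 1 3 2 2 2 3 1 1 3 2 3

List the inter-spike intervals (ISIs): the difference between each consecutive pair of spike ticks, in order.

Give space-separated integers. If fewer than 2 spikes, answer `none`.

t=0: input=3 -> V=0 FIRE
t=1: input=1 -> V=6
t=2: input=3 -> V=0 FIRE
t=3: input=2 -> V=12
t=4: input=2 -> V=0 FIRE
t=5: input=2 -> V=12
t=6: input=3 -> V=0 FIRE
t=7: input=1 -> V=6
t=8: input=1 -> V=9
t=9: input=3 -> V=0 FIRE
t=10: input=2 -> V=12
t=11: input=3 -> V=0 FIRE

Answer: 2 2 2 3 2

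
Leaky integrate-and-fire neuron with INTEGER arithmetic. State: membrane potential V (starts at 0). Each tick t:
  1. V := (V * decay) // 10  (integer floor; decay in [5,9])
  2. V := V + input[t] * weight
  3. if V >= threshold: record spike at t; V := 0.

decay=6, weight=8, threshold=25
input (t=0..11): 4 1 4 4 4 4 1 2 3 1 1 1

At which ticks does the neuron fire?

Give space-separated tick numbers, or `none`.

Answer: 0 2 3 4 5 8

Derivation:
t=0: input=4 -> V=0 FIRE
t=1: input=1 -> V=8
t=2: input=4 -> V=0 FIRE
t=3: input=4 -> V=0 FIRE
t=4: input=4 -> V=0 FIRE
t=5: input=4 -> V=0 FIRE
t=6: input=1 -> V=8
t=7: input=2 -> V=20
t=8: input=3 -> V=0 FIRE
t=9: input=1 -> V=8
t=10: input=1 -> V=12
t=11: input=1 -> V=15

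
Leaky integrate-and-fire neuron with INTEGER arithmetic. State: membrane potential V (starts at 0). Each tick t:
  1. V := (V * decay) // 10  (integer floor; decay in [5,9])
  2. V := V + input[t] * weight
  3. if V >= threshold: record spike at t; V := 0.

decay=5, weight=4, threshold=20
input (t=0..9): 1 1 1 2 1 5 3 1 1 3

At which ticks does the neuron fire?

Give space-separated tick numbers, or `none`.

t=0: input=1 -> V=4
t=1: input=1 -> V=6
t=2: input=1 -> V=7
t=3: input=2 -> V=11
t=4: input=1 -> V=9
t=5: input=5 -> V=0 FIRE
t=6: input=3 -> V=12
t=7: input=1 -> V=10
t=8: input=1 -> V=9
t=9: input=3 -> V=16

Answer: 5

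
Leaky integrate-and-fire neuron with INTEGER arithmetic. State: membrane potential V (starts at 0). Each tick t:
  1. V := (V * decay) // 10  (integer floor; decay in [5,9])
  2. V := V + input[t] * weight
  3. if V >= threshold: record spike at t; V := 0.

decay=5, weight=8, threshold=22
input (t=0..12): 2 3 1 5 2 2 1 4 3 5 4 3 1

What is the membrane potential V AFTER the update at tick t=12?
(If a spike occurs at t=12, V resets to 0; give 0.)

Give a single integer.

t=0: input=2 -> V=16
t=1: input=3 -> V=0 FIRE
t=2: input=1 -> V=8
t=3: input=5 -> V=0 FIRE
t=4: input=2 -> V=16
t=5: input=2 -> V=0 FIRE
t=6: input=1 -> V=8
t=7: input=4 -> V=0 FIRE
t=8: input=3 -> V=0 FIRE
t=9: input=5 -> V=0 FIRE
t=10: input=4 -> V=0 FIRE
t=11: input=3 -> V=0 FIRE
t=12: input=1 -> V=8

Answer: 8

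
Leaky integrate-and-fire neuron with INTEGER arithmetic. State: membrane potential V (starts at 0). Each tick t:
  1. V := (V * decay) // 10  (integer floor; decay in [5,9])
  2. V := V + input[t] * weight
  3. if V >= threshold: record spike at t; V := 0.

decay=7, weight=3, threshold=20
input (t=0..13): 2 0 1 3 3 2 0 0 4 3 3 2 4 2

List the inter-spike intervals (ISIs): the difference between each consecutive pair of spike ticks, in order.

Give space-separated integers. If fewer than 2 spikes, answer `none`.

Answer: 3

Derivation:
t=0: input=2 -> V=6
t=1: input=0 -> V=4
t=2: input=1 -> V=5
t=3: input=3 -> V=12
t=4: input=3 -> V=17
t=5: input=2 -> V=17
t=6: input=0 -> V=11
t=7: input=0 -> V=7
t=8: input=4 -> V=16
t=9: input=3 -> V=0 FIRE
t=10: input=3 -> V=9
t=11: input=2 -> V=12
t=12: input=4 -> V=0 FIRE
t=13: input=2 -> V=6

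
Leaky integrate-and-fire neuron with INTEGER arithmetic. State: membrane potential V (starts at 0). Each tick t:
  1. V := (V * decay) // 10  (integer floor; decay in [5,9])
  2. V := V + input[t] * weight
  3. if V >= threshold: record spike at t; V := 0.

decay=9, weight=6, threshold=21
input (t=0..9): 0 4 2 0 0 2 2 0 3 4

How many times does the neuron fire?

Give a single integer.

Answer: 3

Derivation:
t=0: input=0 -> V=0
t=1: input=4 -> V=0 FIRE
t=2: input=2 -> V=12
t=3: input=0 -> V=10
t=4: input=0 -> V=9
t=5: input=2 -> V=20
t=6: input=2 -> V=0 FIRE
t=7: input=0 -> V=0
t=8: input=3 -> V=18
t=9: input=4 -> V=0 FIRE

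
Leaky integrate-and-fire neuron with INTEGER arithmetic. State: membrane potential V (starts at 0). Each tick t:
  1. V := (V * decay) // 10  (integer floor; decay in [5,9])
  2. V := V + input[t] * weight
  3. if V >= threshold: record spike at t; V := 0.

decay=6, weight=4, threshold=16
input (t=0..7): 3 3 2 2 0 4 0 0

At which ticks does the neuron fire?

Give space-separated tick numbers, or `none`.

t=0: input=3 -> V=12
t=1: input=3 -> V=0 FIRE
t=2: input=2 -> V=8
t=3: input=2 -> V=12
t=4: input=0 -> V=7
t=5: input=4 -> V=0 FIRE
t=6: input=0 -> V=0
t=7: input=0 -> V=0

Answer: 1 5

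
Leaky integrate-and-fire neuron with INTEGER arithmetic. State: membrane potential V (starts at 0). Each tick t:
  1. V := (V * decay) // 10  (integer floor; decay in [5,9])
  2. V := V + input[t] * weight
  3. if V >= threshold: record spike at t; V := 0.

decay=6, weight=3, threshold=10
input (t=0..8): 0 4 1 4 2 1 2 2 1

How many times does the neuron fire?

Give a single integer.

t=0: input=0 -> V=0
t=1: input=4 -> V=0 FIRE
t=2: input=1 -> V=3
t=3: input=4 -> V=0 FIRE
t=4: input=2 -> V=6
t=5: input=1 -> V=6
t=6: input=2 -> V=9
t=7: input=2 -> V=0 FIRE
t=8: input=1 -> V=3

Answer: 3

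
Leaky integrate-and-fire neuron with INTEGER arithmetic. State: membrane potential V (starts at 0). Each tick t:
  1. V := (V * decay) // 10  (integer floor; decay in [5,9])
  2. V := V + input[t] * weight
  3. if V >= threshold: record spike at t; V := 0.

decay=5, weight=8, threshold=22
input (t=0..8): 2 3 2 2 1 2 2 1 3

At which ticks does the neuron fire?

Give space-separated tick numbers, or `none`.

Answer: 1 3 6 8

Derivation:
t=0: input=2 -> V=16
t=1: input=3 -> V=0 FIRE
t=2: input=2 -> V=16
t=3: input=2 -> V=0 FIRE
t=4: input=1 -> V=8
t=5: input=2 -> V=20
t=6: input=2 -> V=0 FIRE
t=7: input=1 -> V=8
t=8: input=3 -> V=0 FIRE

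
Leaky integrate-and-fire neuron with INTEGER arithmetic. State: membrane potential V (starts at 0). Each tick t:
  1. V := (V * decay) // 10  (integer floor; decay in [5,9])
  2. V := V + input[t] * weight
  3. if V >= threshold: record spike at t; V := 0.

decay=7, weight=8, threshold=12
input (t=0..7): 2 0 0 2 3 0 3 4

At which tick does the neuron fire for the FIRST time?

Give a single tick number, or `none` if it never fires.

t=0: input=2 -> V=0 FIRE
t=1: input=0 -> V=0
t=2: input=0 -> V=0
t=3: input=2 -> V=0 FIRE
t=4: input=3 -> V=0 FIRE
t=5: input=0 -> V=0
t=6: input=3 -> V=0 FIRE
t=7: input=4 -> V=0 FIRE

Answer: 0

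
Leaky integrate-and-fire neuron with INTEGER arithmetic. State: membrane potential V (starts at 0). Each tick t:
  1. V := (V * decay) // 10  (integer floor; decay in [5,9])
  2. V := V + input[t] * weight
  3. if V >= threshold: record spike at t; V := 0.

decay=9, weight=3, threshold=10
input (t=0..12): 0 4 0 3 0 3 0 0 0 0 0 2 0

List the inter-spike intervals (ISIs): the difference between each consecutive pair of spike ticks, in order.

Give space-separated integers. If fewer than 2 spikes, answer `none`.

Answer: 4

Derivation:
t=0: input=0 -> V=0
t=1: input=4 -> V=0 FIRE
t=2: input=0 -> V=0
t=3: input=3 -> V=9
t=4: input=0 -> V=8
t=5: input=3 -> V=0 FIRE
t=6: input=0 -> V=0
t=7: input=0 -> V=0
t=8: input=0 -> V=0
t=9: input=0 -> V=0
t=10: input=0 -> V=0
t=11: input=2 -> V=6
t=12: input=0 -> V=5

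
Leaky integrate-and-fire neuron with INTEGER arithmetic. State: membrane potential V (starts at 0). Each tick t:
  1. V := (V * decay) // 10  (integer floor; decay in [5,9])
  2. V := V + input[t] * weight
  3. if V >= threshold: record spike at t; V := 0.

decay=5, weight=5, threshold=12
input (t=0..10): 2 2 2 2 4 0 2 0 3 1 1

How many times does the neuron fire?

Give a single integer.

t=0: input=2 -> V=10
t=1: input=2 -> V=0 FIRE
t=2: input=2 -> V=10
t=3: input=2 -> V=0 FIRE
t=4: input=4 -> V=0 FIRE
t=5: input=0 -> V=0
t=6: input=2 -> V=10
t=7: input=0 -> V=5
t=8: input=3 -> V=0 FIRE
t=9: input=1 -> V=5
t=10: input=1 -> V=7

Answer: 4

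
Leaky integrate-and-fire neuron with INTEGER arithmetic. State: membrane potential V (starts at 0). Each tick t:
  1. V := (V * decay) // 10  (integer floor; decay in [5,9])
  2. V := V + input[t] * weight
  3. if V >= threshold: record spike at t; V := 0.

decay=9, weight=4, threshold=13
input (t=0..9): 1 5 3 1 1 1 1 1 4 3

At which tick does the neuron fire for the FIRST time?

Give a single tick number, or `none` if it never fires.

Answer: 1

Derivation:
t=0: input=1 -> V=4
t=1: input=5 -> V=0 FIRE
t=2: input=3 -> V=12
t=3: input=1 -> V=0 FIRE
t=4: input=1 -> V=4
t=5: input=1 -> V=7
t=6: input=1 -> V=10
t=7: input=1 -> V=0 FIRE
t=8: input=4 -> V=0 FIRE
t=9: input=3 -> V=12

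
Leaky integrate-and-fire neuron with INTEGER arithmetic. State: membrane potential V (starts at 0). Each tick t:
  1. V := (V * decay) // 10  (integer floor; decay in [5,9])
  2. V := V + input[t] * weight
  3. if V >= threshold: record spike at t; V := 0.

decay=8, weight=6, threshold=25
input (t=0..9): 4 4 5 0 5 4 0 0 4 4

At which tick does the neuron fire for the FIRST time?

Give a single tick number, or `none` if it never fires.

Answer: 1

Derivation:
t=0: input=4 -> V=24
t=1: input=4 -> V=0 FIRE
t=2: input=5 -> V=0 FIRE
t=3: input=0 -> V=0
t=4: input=5 -> V=0 FIRE
t=5: input=4 -> V=24
t=6: input=0 -> V=19
t=7: input=0 -> V=15
t=8: input=4 -> V=0 FIRE
t=9: input=4 -> V=24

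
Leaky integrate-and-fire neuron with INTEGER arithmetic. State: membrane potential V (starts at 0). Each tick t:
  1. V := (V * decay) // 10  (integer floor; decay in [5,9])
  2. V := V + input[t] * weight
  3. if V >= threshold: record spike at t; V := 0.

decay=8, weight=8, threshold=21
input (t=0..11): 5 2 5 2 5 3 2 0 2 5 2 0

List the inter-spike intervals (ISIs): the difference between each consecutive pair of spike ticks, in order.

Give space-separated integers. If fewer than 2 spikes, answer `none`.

t=0: input=5 -> V=0 FIRE
t=1: input=2 -> V=16
t=2: input=5 -> V=0 FIRE
t=3: input=2 -> V=16
t=4: input=5 -> V=0 FIRE
t=5: input=3 -> V=0 FIRE
t=6: input=2 -> V=16
t=7: input=0 -> V=12
t=8: input=2 -> V=0 FIRE
t=9: input=5 -> V=0 FIRE
t=10: input=2 -> V=16
t=11: input=0 -> V=12

Answer: 2 2 1 3 1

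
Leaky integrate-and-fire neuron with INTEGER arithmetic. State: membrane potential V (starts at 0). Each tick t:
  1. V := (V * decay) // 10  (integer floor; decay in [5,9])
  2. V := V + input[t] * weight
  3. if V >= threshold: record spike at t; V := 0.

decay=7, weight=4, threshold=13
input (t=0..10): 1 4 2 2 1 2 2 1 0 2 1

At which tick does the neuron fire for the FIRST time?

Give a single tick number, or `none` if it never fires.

t=0: input=1 -> V=4
t=1: input=4 -> V=0 FIRE
t=2: input=2 -> V=8
t=3: input=2 -> V=0 FIRE
t=4: input=1 -> V=4
t=5: input=2 -> V=10
t=6: input=2 -> V=0 FIRE
t=7: input=1 -> V=4
t=8: input=0 -> V=2
t=9: input=2 -> V=9
t=10: input=1 -> V=10

Answer: 1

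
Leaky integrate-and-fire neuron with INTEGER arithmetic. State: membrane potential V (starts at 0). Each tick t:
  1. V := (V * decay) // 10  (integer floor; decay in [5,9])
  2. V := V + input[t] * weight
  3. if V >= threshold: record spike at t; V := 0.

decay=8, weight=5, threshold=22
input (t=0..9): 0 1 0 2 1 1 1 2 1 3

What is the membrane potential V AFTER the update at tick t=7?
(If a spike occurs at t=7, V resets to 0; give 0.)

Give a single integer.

Answer: 0

Derivation:
t=0: input=0 -> V=0
t=1: input=1 -> V=5
t=2: input=0 -> V=4
t=3: input=2 -> V=13
t=4: input=1 -> V=15
t=5: input=1 -> V=17
t=6: input=1 -> V=18
t=7: input=2 -> V=0 FIRE
t=8: input=1 -> V=5
t=9: input=3 -> V=19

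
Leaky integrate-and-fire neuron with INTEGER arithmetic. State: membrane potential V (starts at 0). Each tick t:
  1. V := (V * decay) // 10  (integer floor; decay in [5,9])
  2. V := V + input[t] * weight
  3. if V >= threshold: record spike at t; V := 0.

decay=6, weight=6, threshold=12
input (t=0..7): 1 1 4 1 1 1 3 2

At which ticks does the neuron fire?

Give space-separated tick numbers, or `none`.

Answer: 2 6 7

Derivation:
t=0: input=1 -> V=6
t=1: input=1 -> V=9
t=2: input=4 -> V=0 FIRE
t=3: input=1 -> V=6
t=4: input=1 -> V=9
t=5: input=1 -> V=11
t=6: input=3 -> V=0 FIRE
t=7: input=2 -> V=0 FIRE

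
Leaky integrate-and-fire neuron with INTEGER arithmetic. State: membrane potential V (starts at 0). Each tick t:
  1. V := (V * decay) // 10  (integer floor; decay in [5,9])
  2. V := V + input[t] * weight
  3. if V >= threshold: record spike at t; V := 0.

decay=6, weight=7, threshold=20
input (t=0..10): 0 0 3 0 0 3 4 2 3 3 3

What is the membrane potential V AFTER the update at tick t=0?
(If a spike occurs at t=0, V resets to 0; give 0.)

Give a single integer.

Answer: 0

Derivation:
t=0: input=0 -> V=0
t=1: input=0 -> V=0
t=2: input=3 -> V=0 FIRE
t=3: input=0 -> V=0
t=4: input=0 -> V=0
t=5: input=3 -> V=0 FIRE
t=6: input=4 -> V=0 FIRE
t=7: input=2 -> V=14
t=8: input=3 -> V=0 FIRE
t=9: input=3 -> V=0 FIRE
t=10: input=3 -> V=0 FIRE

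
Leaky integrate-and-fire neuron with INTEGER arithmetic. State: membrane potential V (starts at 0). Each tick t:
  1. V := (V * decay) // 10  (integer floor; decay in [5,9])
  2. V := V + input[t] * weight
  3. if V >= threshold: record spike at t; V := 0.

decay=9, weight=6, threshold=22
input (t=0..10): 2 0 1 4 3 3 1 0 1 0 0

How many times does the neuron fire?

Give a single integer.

Answer: 2

Derivation:
t=0: input=2 -> V=12
t=1: input=0 -> V=10
t=2: input=1 -> V=15
t=3: input=4 -> V=0 FIRE
t=4: input=3 -> V=18
t=5: input=3 -> V=0 FIRE
t=6: input=1 -> V=6
t=7: input=0 -> V=5
t=8: input=1 -> V=10
t=9: input=0 -> V=9
t=10: input=0 -> V=8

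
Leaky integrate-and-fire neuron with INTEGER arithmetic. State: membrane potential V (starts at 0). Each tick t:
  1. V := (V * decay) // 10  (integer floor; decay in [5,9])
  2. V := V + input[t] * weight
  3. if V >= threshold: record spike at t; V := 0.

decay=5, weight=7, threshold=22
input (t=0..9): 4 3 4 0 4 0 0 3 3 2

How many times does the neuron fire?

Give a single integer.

t=0: input=4 -> V=0 FIRE
t=1: input=3 -> V=21
t=2: input=4 -> V=0 FIRE
t=3: input=0 -> V=0
t=4: input=4 -> V=0 FIRE
t=5: input=0 -> V=0
t=6: input=0 -> V=0
t=7: input=3 -> V=21
t=8: input=3 -> V=0 FIRE
t=9: input=2 -> V=14

Answer: 4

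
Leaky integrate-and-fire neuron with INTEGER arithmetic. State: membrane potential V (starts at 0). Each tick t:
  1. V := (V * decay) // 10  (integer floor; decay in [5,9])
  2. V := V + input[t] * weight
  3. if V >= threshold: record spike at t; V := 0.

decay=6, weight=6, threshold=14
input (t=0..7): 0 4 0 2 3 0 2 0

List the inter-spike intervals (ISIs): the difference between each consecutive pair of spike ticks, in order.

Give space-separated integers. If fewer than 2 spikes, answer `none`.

Answer: 3

Derivation:
t=0: input=0 -> V=0
t=1: input=4 -> V=0 FIRE
t=2: input=0 -> V=0
t=3: input=2 -> V=12
t=4: input=3 -> V=0 FIRE
t=5: input=0 -> V=0
t=6: input=2 -> V=12
t=7: input=0 -> V=7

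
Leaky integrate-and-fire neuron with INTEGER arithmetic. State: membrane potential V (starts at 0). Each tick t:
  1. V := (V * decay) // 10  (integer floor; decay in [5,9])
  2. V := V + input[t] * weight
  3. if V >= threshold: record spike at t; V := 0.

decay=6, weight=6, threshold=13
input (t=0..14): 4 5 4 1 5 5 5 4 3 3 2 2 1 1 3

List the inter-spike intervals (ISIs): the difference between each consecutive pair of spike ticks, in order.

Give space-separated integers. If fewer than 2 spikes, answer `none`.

t=0: input=4 -> V=0 FIRE
t=1: input=5 -> V=0 FIRE
t=2: input=4 -> V=0 FIRE
t=3: input=1 -> V=6
t=4: input=5 -> V=0 FIRE
t=5: input=5 -> V=0 FIRE
t=6: input=5 -> V=0 FIRE
t=7: input=4 -> V=0 FIRE
t=8: input=3 -> V=0 FIRE
t=9: input=3 -> V=0 FIRE
t=10: input=2 -> V=12
t=11: input=2 -> V=0 FIRE
t=12: input=1 -> V=6
t=13: input=1 -> V=9
t=14: input=3 -> V=0 FIRE

Answer: 1 1 2 1 1 1 1 1 2 3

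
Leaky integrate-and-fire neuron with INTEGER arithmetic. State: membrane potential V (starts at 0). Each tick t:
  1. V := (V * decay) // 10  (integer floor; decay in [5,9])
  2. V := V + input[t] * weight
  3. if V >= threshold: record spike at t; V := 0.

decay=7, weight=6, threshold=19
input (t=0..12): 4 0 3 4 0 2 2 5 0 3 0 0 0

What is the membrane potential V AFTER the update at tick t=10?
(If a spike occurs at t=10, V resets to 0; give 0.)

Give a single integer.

Answer: 12

Derivation:
t=0: input=4 -> V=0 FIRE
t=1: input=0 -> V=0
t=2: input=3 -> V=18
t=3: input=4 -> V=0 FIRE
t=4: input=0 -> V=0
t=5: input=2 -> V=12
t=6: input=2 -> V=0 FIRE
t=7: input=5 -> V=0 FIRE
t=8: input=0 -> V=0
t=9: input=3 -> V=18
t=10: input=0 -> V=12
t=11: input=0 -> V=8
t=12: input=0 -> V=5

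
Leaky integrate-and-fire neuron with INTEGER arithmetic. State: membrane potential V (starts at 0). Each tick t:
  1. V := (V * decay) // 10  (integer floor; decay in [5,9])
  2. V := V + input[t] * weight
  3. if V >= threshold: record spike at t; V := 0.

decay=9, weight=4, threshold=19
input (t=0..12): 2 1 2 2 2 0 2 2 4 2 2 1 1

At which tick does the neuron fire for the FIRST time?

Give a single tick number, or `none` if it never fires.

Answer: 3

Derivation:
t=0: input=2 -> V=8
t=1: input=1 -> V=11
t=2: input=2 -> V=17
t=3: input=2 -> V=0 FIRE
t=4: input=2 -> V=8
t=5: input=0 -> V=7
t=6: input=2 -> V=14
t=7: input=2 -> V=0 FIRE
t=8: input=4 -> V=16
t=9: input=2 -> V=0 FIRE
t=10: input=2 -> V=8
t=11: input=1 -> V=11
t=12: input=1 -> V=13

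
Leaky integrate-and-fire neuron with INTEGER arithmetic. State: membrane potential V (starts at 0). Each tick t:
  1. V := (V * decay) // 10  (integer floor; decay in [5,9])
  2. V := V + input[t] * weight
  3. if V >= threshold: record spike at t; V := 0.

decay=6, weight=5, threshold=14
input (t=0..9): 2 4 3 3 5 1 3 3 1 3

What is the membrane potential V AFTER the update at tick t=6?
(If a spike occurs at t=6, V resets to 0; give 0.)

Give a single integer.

t=0: input=2 -> V=10
t=1: input=4 -> V=0 FIRE
t=2: input=3 -> V=0 FIRE
t=3: input=3 -> V=0 FIRE
t=4: input=5 -> V=0 FIRE
t=5: input=1 -> V=5
t=6: input=3 -> V=0 FIRE
t=7: input=3 -> V=0 FIRE
t=8: input=1 -> V=5
t=9: input=3 -> V=0 FIRE

Answer: 0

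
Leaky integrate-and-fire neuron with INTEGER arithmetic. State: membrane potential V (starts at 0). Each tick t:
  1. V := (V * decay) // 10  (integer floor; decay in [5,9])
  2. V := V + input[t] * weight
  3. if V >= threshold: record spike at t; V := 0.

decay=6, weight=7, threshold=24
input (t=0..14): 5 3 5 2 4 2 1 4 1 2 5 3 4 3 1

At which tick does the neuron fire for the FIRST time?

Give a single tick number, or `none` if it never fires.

Answer: 0

Derivation:
t=0: input=5 -> V=0 FIRE
t=1: input=3 -> V=21
t=2: input=5 -> V=0 FIRE
t=3: input=2 -> V=14
t=4: input=4 -> V=0 FIRE
t=5: input=2 -> V=14
t=6: input=1 -> V=15
t=7: input=4 -> V=0 FIRE
t=8: input=1 -> V=7
t=9: input=2 -> V=18
t=10: input=5 -> V=0 FIRE
t=11: input=3 -> V=21
t=12: input=4 -> V=0 FIRE
t=13: input=3 -> V=21
t=14: input=1 -> V=19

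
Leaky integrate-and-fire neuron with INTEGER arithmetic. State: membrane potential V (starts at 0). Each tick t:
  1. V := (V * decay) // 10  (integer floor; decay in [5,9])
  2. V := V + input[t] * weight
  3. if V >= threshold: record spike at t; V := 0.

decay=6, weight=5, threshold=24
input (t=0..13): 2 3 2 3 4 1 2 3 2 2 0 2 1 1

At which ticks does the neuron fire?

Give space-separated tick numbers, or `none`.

t=0: input=2 -> V=10
t=1: input=3 -> V=21
t=2: input=2 -> V=22
t=3: input=3 -> V=0 FIRE
t=4: input=4 -> V=20
t=5: input=1 -> V=17
t=6: input=2 -> V=20
t=7: input=3 -> V=0 FIRE
t=8: input=2 -> V=10
t=9: input=2 -> V=16
t=10: input=0 -> V=9
t=11: input=2 -> V=15
t=12: input=1 -> V=14
t=13: input=1 -> V=13

Answer: 3 7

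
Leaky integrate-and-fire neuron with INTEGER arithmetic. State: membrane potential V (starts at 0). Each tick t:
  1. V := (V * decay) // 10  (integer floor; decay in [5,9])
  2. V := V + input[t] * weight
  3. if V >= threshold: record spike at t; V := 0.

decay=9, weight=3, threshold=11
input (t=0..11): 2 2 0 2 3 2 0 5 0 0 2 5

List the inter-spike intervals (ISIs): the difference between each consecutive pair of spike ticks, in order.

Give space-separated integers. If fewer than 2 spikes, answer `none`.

t=0: input=2 -> V=6
t=1: input=2 -> V=0 FIRE
t=2: input=0 -> V=0
t=3: input=2 -> V=6
t=4: input=3 -> V=0 FIRE
t=5: input=2 -> V=6
t=6: input=0 -> V=5
t=7: input=5 -> V=0 FIRE
t=8: input=0 -> V=0
t=9: input=0 -> V=0
t=10: input=2 -> V=6
t=11: input=5 -> V=0 FIRE

Answer: 3 3 4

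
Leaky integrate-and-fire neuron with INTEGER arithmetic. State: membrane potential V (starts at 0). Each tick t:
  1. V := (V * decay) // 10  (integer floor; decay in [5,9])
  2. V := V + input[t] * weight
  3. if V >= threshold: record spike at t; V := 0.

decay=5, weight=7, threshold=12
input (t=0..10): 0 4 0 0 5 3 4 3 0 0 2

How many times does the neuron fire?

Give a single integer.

Answer: 6

Derivation:
t=0: input=0 -> V=0
t=1: input=4 -> V=0 FIRE
t=2: input=0 -> V=0
t=3: input=0 -> V=0
t=4: input=5 -> V=0 FIRE
t=5: input=3 -> V=0 FIRE
t=6: input=4 -> V=0 FIRE
t=7: input=3 -> V=0 FIRE
t=8: input=0 -> V=0
t=9: input=0 -> V=0
t=10: input=2 -> V=0 FIRE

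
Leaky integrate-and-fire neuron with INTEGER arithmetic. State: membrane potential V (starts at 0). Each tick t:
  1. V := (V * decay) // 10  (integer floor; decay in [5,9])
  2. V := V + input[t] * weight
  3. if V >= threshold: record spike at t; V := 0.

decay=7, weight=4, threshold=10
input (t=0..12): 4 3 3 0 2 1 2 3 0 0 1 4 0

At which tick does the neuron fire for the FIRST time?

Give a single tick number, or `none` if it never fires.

t=0: input=4 -> V=0 FIRE
t=1: input=3 -> V=0 FIRE
t=2: input=3 -> V=0 FIRE
t=3: input=0 -> V=0
t=4: input=2 -> V=8
t=5: input=1 -> V=9
t=6: input=2 -> V=0 FIRE
t=7: input=3 -> V=0 FIRE
t=8: input=0 -> V=0
t=9: input=0 -> V=0
t=10: input=1 -> V=4
t=11: input=4 -> V=0 FIRE
t=12: input=0 -> V=0

Answer: 0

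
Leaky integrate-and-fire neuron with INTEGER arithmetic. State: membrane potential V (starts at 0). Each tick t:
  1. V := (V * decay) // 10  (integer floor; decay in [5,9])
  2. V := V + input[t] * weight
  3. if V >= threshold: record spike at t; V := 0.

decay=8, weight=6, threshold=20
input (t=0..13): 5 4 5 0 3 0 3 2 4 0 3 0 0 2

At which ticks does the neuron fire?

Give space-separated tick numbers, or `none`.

t=0: input=5 -> V=0 FIRE
t=1: input=4 -> V=0 FIRE
t=2: input=5 -> V=0 FIRE
t=3: input=0 -> V=0
t=4: input=3 -> V=18
t=5: input=0 -> V=14
t=6: input=3 -> V=0 FIRE
t=7: input=2 -> V=12
t=8: input=4 -> V=0 FIRE
t=9: input=0 -> V=0
t=10: input=3 -> V=18
t=11: input=0 -> V=14
t=12: input=0 -> V=11
t=13: input=2 -> V=0 FIRE

Answer: 0 1 2 6 8 13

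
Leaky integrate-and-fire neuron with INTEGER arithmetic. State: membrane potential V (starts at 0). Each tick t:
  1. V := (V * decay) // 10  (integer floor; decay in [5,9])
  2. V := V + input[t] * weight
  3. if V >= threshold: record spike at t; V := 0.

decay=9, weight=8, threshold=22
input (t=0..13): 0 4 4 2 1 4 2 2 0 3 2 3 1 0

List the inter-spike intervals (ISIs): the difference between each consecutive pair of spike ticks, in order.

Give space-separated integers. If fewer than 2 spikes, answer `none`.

Answer: 1 2 1 2 2 2

Derivation:
t=0: input=0 -> V=0
t=1: input=4 -> V=0 FIRE
t=2: input=4 -> V=0 FIRE
t=3: input=2 -> V=16
t=4: input=1 -> V=0 FIRE
t=5: input=4 -> V=0 FIRE
t=6: input=2 -> V=16
t=7: input=2 -> V=0 FIRE
t=8: input=0 -> V=0
t=9: input=3 -> V=0 FIRE
t=10: input=2 -> V=16
t=11: input=3 -> V=0 FIRE
t=12: input=1 -> V=8
t=13: input=0 -> V=7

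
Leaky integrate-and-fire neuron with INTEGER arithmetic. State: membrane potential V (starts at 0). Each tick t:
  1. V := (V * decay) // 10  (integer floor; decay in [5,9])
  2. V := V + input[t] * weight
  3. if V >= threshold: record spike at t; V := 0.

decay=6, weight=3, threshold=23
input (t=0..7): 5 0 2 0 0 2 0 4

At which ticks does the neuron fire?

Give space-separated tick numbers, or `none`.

t=0: input=5 -> V=15
t=1: input=0 -> V=9
t=2: input=2 -> V=11
t=3: input=0 -> V=6
t=4: input=0 -> V=3
t=5: input=2 -> V=7
t=6: input=0 -> V=4
t=7: input=4 -> V=14

Answer: none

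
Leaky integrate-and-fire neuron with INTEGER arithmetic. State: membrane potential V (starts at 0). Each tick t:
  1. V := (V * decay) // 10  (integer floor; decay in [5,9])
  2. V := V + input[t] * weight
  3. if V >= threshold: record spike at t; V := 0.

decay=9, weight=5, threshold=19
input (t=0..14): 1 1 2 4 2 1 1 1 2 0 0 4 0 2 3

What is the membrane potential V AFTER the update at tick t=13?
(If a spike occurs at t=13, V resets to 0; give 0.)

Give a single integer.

Answer: 10

Derivation:
t=0: input=1 -> V=5
t=1: input=1 -> V=9
t=2: input=2 -> V=18
t=3: input=4 -> V=0 FIRE
t=4: input=2 -> V=10
t=5: input=1 -> V=14
t=6: input=1 -> V=17
t=7: input=1 -> V=0 FIRE
t=8: input=2 -> V=10
t=9: input=0 -> V=9
t=10: input=0 -> V=8
t=11: input=4 -> V=0 FIRE
t=12: input=0 -> V=0
t=13: input=2 -> V=10
t=14: input=3 -> V=0 FIRE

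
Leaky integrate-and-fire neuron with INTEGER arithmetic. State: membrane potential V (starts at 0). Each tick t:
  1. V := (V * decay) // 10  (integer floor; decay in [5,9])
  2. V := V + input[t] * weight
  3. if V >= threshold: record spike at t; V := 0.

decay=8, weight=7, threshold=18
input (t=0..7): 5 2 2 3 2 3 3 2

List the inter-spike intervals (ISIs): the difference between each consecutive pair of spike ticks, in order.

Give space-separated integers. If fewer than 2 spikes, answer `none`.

Answer: 2 1 2 1

Derivation:
t=0: input=5 -> V=0 FIRE
t=1: input=2 -> V=14
t=2: input=2 -> V=0 FIRE
t=3: input=3 -> V=0 FIRE
t=4: input=2 -> V=14
t=5: input=3 -> V=0 FIRE
t=6: input=3 -> V=0 FIRE
t=7: input=2 -> V=14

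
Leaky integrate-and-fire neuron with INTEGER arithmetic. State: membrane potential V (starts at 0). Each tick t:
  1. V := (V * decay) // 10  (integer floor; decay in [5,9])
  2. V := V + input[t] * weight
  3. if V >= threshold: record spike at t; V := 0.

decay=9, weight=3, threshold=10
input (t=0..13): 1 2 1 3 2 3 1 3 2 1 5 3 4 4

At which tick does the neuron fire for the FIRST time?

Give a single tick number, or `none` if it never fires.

t=0: input=1 -> V=3
t=1: input=2 -> V=8
t=2: input=1 -> V=0 FIRE
t=3: input=3 -> V=9
t=4: input=2 -> V=0 FIRE
t=5: input=3 -> V=9
t=6: input=1 -> V=0 FIRE
t=7: input=3 -> V=9
t=8: input=2 -> V=0 FIRE
t=9: input=1 -> V=3
t=10: input=5 -> V=0 FIRE
t=11: input=3 -> V=9
t=12: input=4 -> V=0 FIRE
t=13: input=4 -> V=0 FIRE

Answer: 2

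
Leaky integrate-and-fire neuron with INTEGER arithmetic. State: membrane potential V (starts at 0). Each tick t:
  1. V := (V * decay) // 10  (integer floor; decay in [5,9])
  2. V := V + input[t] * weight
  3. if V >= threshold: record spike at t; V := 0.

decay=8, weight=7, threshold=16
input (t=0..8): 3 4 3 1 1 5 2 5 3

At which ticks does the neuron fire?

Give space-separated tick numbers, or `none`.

Answer: 0 1 2 5 7 8

Derivation:
t=0: input=3 -> V=0 FIRE
t=1: input=4 -> V=0 FIRE
t=2: input=3 -> V=0 FIRE
t=3: input=1 -> V=7
t=4: input=1 -> V=12
t=5: input=5 -> V=0 FIRE
t=6: input=2 -> V=14
t=7: input=5 -> V=0 FIRE
t=8: input=3 -> V=0 FIRE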